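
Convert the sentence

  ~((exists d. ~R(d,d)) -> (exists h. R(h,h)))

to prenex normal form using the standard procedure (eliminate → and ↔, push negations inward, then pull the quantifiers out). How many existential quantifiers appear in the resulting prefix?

Eliminate → and ↔ using ¬ and ∨.
  ~(~(exists d. ~R(d,d)) | (exists h. R(h,h)))
Push ¬ through the quantifiers and connectives to reach negation normal form:
  (exists d. ~R(d,d)) & (forall h. ~R(h,h))
All bound variables are already distinct, so no renaming is needed.
Extract every quantifier outward, since the variables are now distinct and don't occur free across branches:
  exists d. forall h. (~R(d,d) & ~R(h,h))
The prefix is exists d forall h: 1 universal, 1 existential.

1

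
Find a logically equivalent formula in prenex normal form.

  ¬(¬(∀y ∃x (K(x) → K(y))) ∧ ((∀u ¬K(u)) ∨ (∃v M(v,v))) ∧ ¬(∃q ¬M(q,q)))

∀y ∃x ∃u ∀v ∃q (¬K(x) ∨ K(y) ∨ K(u) ∧ ¬M(v,v) ∨ ¬M(q,q))

Eliminate → and ↔ using ¬ and ∨.
  ¬(¬(∀y ∃x (¬K(x) ∨ K(y))) ∧ ((∀u ¬K(u)) ∨ (∃v M(v,v))) ∧ ¬(∃q ¬M(q,q)))
Push ¬ through the quantifiers and connectives to reach negation normal form:
  (∀y ∃x (¬K(x) ∨ K(y))) ∨ (∃u K(u)) ∧ (∀v ¬M(v,v)) ∨ (∃q ¬M(q,q))
Pull the quantifiers to the front (each side's bound variable is not free in the other side):
  ∀y ∃x ∃u ∀v ∃q (¬K(x) ∨ K(y) ∨ K(u) ∧ ¬M(v,v) ∨ ¬M(q,q))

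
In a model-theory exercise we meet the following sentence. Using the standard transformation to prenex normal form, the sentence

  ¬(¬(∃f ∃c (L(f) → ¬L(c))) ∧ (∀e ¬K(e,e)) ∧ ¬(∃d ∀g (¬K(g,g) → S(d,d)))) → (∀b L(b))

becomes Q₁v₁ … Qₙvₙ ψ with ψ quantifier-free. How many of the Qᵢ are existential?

1

Rewrite implications/biconditionals: A → B as ¬A ∨ B.
  ¬¬(¬(∃f ∃c (¬L(f) ∨ ¬L(c))) ∧ (∀e ¬K(e,e)) ∧ ¬(∃d ∀g (¬¬K(g,g) ∨ S(d,d)))) ∨ (∀b L(b))
Drive negations inward (¬∀x A ≡ ∃x ¬A, ¬∃x A ≡ ∀x ¬A, De Morgan for ∧/∨):
  (∀f ∀c (L(f) ∧ L(c))) ∧ (∀e ¬K(e,e)) ∧ (∀d ∃g (¬K(g,g) ∧ ¬S(d,d))) ∨ (∀b L(b))
Finally move all quantifiers to the prefix:
  ∀f ∀c ∀e ∀d ∃g ∀b (L(f) ∧ L(c) ∧ ¬K(e,e) ∧ ¬K(g,g) ∧ ¬S(d,d) ∨ L(b))
The prefix is ∀f ∀c ∀e ∀d ∃g ∀b: 5 universal, 1 existential.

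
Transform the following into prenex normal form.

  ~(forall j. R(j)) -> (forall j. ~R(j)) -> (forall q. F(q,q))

First replace A → B with ¬A ∨ B.
  ~~(forall j. R(j)) | ~(forall j. ~R(j)) | (forall q. F(q,q))
Push ¬ through the quantifiers and connectives to reach negation normal form:
  (forall j. R(j)) | (exists j. R(j)) | (forall q. F(q,q))
Standardize variables apart so no two quantifiers bind the same name: j↦u1.
  (forall j. R(j)) | (exists u1. R(u1)) | (forall q. F(q,q))
Finally move all quantifiers to the prefix:
  forall j. exists u1. forall q. (R(j) | R(u1) | F(q,q))

forall j. exists u1. forall q. (R(j) | R(u1) | F(q,q))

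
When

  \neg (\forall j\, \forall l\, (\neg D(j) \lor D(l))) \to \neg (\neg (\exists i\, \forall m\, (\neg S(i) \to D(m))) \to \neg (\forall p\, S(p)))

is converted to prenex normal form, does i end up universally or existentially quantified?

universal

First replace A → B with ¬A ∨ B.
  \neg \neg (\forall j\, \forall l\, (\neg D(j) \lor D(l))) \lor \neg (\neg \neg (\exists i\, \forall m\, (\neg \neg S(i) \lor D(m))) \lor \neg (\forall p\, S(p)))
Move each ¬ inward, flipping quantifiers it crosses:
  (\forall j\, \forall l\, (\neg D(j) \lor D(l))) \lor (\forall i\, \exists m\, (\neg S(i) \land \neg D(m))) \land (\forall p\, S(p))
All bound variables are already distinct, so no renaming is needed.
Finally move all quantifiers to the prefix:
  \forall j\, \forall l\, \forall i\, \exists m\, \forall p\, (\neg D(j) \lor D(l) \lor \neg S(i) \land \neg D(m) \land S(p))
The quantifier \exists i sits under an odd number of negations (counting the antecedent side of each →), so it flips to \forall i.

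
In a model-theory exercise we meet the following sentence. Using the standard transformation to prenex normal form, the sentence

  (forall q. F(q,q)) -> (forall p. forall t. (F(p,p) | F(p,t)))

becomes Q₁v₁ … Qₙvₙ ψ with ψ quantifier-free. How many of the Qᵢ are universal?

First replace A → B with ¬A ∨ B.
  ~(forall q. F(q,q)) | (forall p. forall t. (F(p,p) | F(p,t)))
Push ¬ through the quantifiers and connectives to reach negation normal form:
  (exists q. ~F(q,q)) | (forall p. forall t. (F(p,p) | F(p,t)))
All bound variables are already distinct, so no renaming is needed.
Pull the quantifiers to the front (each side's bound variable is not free in the other side):
  exists q. forall p. forall t. (~F(q,q) | F(p,p) | F(p,t))
The prefix is exists q forall p forall t: 2 universal, 1 existential.

2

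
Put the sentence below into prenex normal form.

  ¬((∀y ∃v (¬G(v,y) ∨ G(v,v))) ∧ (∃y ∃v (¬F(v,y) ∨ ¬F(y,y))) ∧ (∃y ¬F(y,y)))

Push ¬ through the quantifiers and connectives to reach negation normal form:
  (∃y ∀v (G(v,y) ∧ ¬G(v,v))) ∨ (∀y ∀v (F(v,y) ∧ F(y,y))) ∨ (∀y F(y,y))
Give each quantifier a distinct variable: y↦x1, v↦a, y↦b.
  (∃y ∀v (G(v,y) ∧ ¬G(v,v))) ∨ (∀x1 ∀a (F(a,x1) ∧ F(x1,x1))) ∨ (∀b F(b,b))
Extract every quantifier outward, since the variables are now distinct and don't occur free across branches:
  ∃y ∀v ∀x1 ∀a ∀b (G(v,y) ∧ ¬G(v,v) ∨ F(a,x1) ∧ F(x1,x1) ∨ F(b,b))

∃y ∀v ∀x1 ∀a ∀b (G(v,y) ∧ ¬G(v,v) ∨ F(a,x1) ∧ F(x1,x1) ∨ F(b,b))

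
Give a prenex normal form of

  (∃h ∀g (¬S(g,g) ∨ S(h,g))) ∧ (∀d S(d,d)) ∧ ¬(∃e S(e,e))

Push ¬ through the quantifiers and connectives to reach negation normal form:
  (∃h ∀g (¬S(g,g) ∨ S(h,g))) ∧ (∀d S(d,d)) ∧ (∀e ¬S(e,e))
All bound variables are already distinct, so no renaming is needed.
Pull the quantifiers to the front (each side's bound variable is not free in the other side):
  ∃h ∀g ∀d ∀e ((¬S(g,g) ∨ S(h,g)) ∧ S(d,d) ∧ ¬S(e,e))

∃h ∀g ∀d ∀e ((¬S(g,g) ∨ S(h,g)) ∧ S(d,d) ∧ ¬S(e,e))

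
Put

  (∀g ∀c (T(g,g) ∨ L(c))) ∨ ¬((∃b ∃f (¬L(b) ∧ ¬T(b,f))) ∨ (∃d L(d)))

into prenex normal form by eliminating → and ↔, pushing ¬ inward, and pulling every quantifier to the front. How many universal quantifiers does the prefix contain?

5

Move each ¬ inward, flipping quantifiers it crosses:
  (∀g ∀c (T(g,g) ∨ L(c))) ∨ (∀b ∀f (L(b) ∨ T(b,f))) ∧ (∀d ¬L(d))
All bound variables are already distinct, so no renaming is needed.
Pull the quantifiers to the front (each side's bound variable is not free in the other side):
  ∀g ∀c ∀b ∀f ∀d (T(g,g) ∨ L(c) ∨ (L(b) ∨ T(b,f)) ∧ ¬L(d))
The prefix is ∀g ∀c ∀b ∀f ∀d: 5 universal, 0 existential.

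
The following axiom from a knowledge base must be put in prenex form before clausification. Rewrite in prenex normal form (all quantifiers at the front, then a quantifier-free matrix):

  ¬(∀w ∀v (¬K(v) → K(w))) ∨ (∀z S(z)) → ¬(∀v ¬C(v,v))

Eliminate → and ↔ using ¬ and ∨.
  ¬(¬(∀w ∀v (¬¬K(v) ∨ K(w))) ∨ (∀z S(z))) ∨ ¬(∀v ¬C(v,v))
Move each ¬ inward, flipping quantifiers it crosses:
  (∀w ∀v (K(v) ∨ K(w))) ∧ (∃z ¬S(z)) ∨ (∃v C(v,v))
Rename bound variables to avoid capture: v↦z1.
  (∀w ∀v (K(v) ∨ K(w))) ∧ (∃z ¬S(z)) ∨ (∃z1 C(z1,z1))
Extract every quantifier outward, since the variables are now distinct and don't occur free across branches:
  ∀w ∀v ∃z ∃z1 ((K(v) ∨ K(w)) ∧ ¬S(z) ∨ C(z1,z1))

∀w ∀v ∃z ∃z1 ((K(v) ∨ K(w)) ∧ ¬S(z) ∨ C(z1,z1))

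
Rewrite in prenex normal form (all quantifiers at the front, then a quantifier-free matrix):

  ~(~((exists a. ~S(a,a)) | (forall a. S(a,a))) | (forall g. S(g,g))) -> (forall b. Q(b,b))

forall a. exists y. forall g. forall b. (S(a,a) & ~S(y,y) | S(g,g) | Q(b,b))

Eliminate → and ↔ using ¬ and ∨.
  ~~(~((exists a. ~S(a,a)) | (forall a. S(a,a))) | (forall g. S(g,g))) | (forall b. Q(b,b))
Drive negations inward (¬∀x A ≡ ∃x ¬A, ¬∃x A ≡ ∀x ¬A, De Morgan for ∧/∨):
  (forall a. S(a,a)) & (exists a. ~S(a,a)) | (forall g. S(g,g)) | (forall b. Q(b,b))
Give each quantifier a distinct variable: a↦y.
  (forall a. S(a,a)) & (exists y. ~S(y,y)) | (forall g. S(g,g)) | (forall b. Q(b,b))
Extract every quantifier outward, since the variables are now distinct and don't occur free across branches:
  forall a. exists y. forall g. forall b. (S(a,a) & ~S(y,y) | S(g,g) | Q(b,b))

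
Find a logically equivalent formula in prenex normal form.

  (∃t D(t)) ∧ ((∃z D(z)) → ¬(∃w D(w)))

First replace A → B with ¬A ∨ B.
  (∃t D(t)) ∧ (¬(∃z D(z)) ∨ ¬(∃w D(w)))
Drive negations inward (¬∀x A ≡ ∃x ¬A, ¬∃x A ≡ ∀x ¬A, De Morgan for ∧/∨):
  (∃t D(t)) ∧ ((∀z ¬D(z)) ∨ (∀w ¬D(w)))
Pull the quantifiers to the front (each side's bound variable is not free in the other side):
  ∃t ∀z ∀w (D(t) ∧ (¬D(z) ∨ ¬D(w)))

∃t ∀z ∀w (D(t) ∧ (¬D(z) ∨ ¬D(w)))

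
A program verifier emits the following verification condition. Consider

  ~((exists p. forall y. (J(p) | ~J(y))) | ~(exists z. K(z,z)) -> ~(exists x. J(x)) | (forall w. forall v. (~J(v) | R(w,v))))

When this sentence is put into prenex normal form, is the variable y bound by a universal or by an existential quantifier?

universal

First replace A → B with ¬A ∨ B.
  ~(~((exists p. forall y. (J(p) | ~J(y))) | ~(exists z. K(z,z))) | ~(exists x. J(x)) | (forall w. forall v. (~J(v) | R(w,v))))
Move each ¬ inward, flipping quantifiers it crosses:
  ((exists p. forall y. (J(p) | ~J(y))) | (forall z. ~K(z,z))) & (exists x. J(x)) & (exists w. exists v. (J(v) & ~R(w,v)))
Extract every quantifier outward, since the variables are now distinct and don't occur free across branches:
  exists p. forall y. forall z. exists x. exists w. exists v. ((J(p) | ~J(y) | ~K(z,z)) & J(x) & J(v) & ~R(w,v))
The quantifier forall y sits under an even number of negations (counting the antecedent side of each →), so it remains universal.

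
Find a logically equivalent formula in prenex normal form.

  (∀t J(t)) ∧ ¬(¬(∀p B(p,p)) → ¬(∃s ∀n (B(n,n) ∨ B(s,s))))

∀t ∃p ∃s ∀n (J(t) ∧ ¬B(p,p) ∧ (B(n,n) ∨ B(s,s)))

Rewrite implications/biconditionals: A → B as ¬A ∨ B.
  (∀t J(t)) ∧ ¬(¬¬(∀p B(p,p)) ∨ ¬(∃s ∀n (B(n,n) ∨ B(s,s))))
Push ¬ through the quantifiers and connectives to reach negation normal form:
  (∀t J(t)) ∧ (∃p ¬B(p,p)) ∧ (∃s ∀n (B(n,n) ∨ B(s,s)))
All bound variables are already distinct, so no renaming is needed.
Finally move all quantifiers to the prefix:
  ∀t ∃p ∃s ∀n (J(t) ∧ ¬B(p,p) ∧ (B(n,n) ∨ B(s,s)))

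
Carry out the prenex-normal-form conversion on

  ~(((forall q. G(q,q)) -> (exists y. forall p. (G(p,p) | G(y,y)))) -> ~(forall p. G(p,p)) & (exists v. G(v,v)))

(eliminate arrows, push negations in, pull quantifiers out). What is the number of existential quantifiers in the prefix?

Eliminate → and ↔ using ¬ and ∨.
  ~(~(~(forall q. G(q,q)) | (exists y. forall p. (G(p,p) | G(y,y)))) | ~(forall p. G(p,p)) & (exists v. G(v,v)))
Push ¬ through the quantifiers and connectives to reach negation normal form:
  ((exists q. ~G(q,q)) | (exists y. forall p. (G(p,p) | G(y,y)))) & ((forall p. G(p,p)) | (forall v. ~G(v,v)))
Rename bound variables to avoid capture: p↦v1.
  ((exists q. ~G(q,q)) | (exists y. forall p. (G(p,p) | G(y,y)))) & ((forall v1. G(v1,v1)) | (forall v. ~G(v,v)))
Extract every quantifier outward, since the variables are now distinct and don't occur free across branches:
  exists q. exists y. forall p. forall v1. forall v. ((~G(q,q) | G(p,p) | G(y,y)) & (G(v1,v1) | ~G(v,v)))
The prefix is exists q exists y forall p forall v1 forall v: 3 universal, 2 existential.

2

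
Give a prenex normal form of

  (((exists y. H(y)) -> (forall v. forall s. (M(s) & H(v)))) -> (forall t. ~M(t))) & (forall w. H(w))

exists y. exists v. exists s. forall t. forall w. ((H(y) & (~M(s) | ~H(v)) | ~M(t)) & H(w))

Rewrite implications/biconditionals: A → B as ¬A ∨ B.
  (~(~(exists y. H(y)) | (forall v. forall s. (M(s) & H(v)))) | (forall t. ~M(t))) & (forall w. H(w))
Move each ¬ inward, flipping quantifiers it crosses:
  ((exists y. H(y)) & (exists v. exists s. (~M(s) | ~H(v))) | (forall t. ~M(t))) & (forall w. H(w))
Extract every quantifier outward, since the variables are now distinct and don't occur free across branches:
  exists y. exists v. exists s. forall t. forall w. ((H(y) & (~M(s) | ~H(v)) | ~M(t)) & H(w))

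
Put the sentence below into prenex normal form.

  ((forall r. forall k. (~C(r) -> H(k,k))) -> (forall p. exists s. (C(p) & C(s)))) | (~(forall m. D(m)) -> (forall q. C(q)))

Rewrite implications/biconditionals: A → B as ¬A ∨ B.
  ~(forall r. forall k. (~~C(r) | H(k,k))) | (forall p. exists s. (C(p) & C(s))) | ~~(forall m. D(m)) | (forall q. C(q))
Move each ¬ inward, flipping quantifiers it crosses:
  (exists r. exists k. (~C(r) & ~H(k,k))) | (forall p. exists s. (C(p) & C(s))) | (forall m. D(m)) | (forall q. C(q))
Extract every quantifier outward, since the variables are now distinct and don't occur free across branches:
  exists r. exists k. forall p. exists s. forall m. forall q. (~C(r) & ~H(k,k) | C(p) & C(s) | D(m) | C(q))

exists r. exists k. forall p. exists s. forall m. forall q. (~C(r) & ~H(k,k) | C(p) & C(s) | D(m) | C(q))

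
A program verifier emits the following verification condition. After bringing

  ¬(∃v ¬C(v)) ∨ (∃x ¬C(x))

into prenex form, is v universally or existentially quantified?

universal

Drive negations inward (¬∀x A ≡ ∃x ¬A, ¬∃x A ≡ ∀x ¬A, De Morgan for ∧/∨):
  (∀v C(v)) ∨ (∃x ¬C(x))
All bound variables are already distinct, so no renaming is needed.
Extract every quantifier outward, since the variables are now distinct and don't occur free across branches:
  ∀v ∃x (C(v) ∨ ¬C(x))
The quantifier ∃v sits under an odd number of negations, so it flips to ∀v.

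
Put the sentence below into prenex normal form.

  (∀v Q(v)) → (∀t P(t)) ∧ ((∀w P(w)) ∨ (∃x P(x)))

First replace A → B with ¬A ∨ B.
  ¬(∀v Q(v)) ∨ (∀t P(t)) ∧ ((∀w P(w)) ∨ (∃x P(x)))
Move each ¬ inward, flipping quantifiers it crosses:
  (∃v ¬Q(v)) ∨ (∀t P(t)) ∧ ((∀w P(w)) ∨ (∃x P(x)))
Extract every quantifier outward, since the variables are now distinct and don't occur free across branches:
  ∃v ∀t ∀w ∃x (¬Q(v) ∨ P(t) ∧ (P(w) ∨ P(x)))

∃v ∀t ∀w ∃x (¬Q(v) ∨ P(t) ∧ (P(w) ∨ P(x)))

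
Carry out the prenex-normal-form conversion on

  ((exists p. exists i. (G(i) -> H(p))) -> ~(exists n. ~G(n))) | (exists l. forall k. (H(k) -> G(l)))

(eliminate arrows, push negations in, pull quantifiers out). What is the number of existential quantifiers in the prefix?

Eliminate → and ↔ using ¬ and ∨.
  ~(exists p. exists i. (~G(i) | H(p))) | ~(exists n. ~G(n)) | (exists l. forall k. (~H(k) | G(l)))
Drive negations inward (¬∀x A ≡ ∃x ¬A, ¬∃x A ≡ ∀x ¬A, De Morgan for ∧/∨):
  (forall p. forall i. (G(i) & ~H(p))) | (forall n. G(n)) | (exists l. forall k. (~H(k) | G(l)))
All bound variables are already distinct, so no renaming is needed.
Extract every quantifier outward, since the variables are now distinct and don't occur free across branches:
  forall p. forall i. forall n. exists l. forall k. (G(i) & ~H(p) | G(n) | ~H(k) | G(l))
The prefix is forall p forall i forall n exists l forall k: 4 universal, 1 existential.

1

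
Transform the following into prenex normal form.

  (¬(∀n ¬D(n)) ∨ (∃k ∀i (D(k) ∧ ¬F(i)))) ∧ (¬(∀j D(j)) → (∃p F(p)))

∃n ∃k ∀i ∀j ∃p ((D(n) ∨ D(k) ∧ ¬F(i)) ∧ (D(j) ∨ F(p)))

Eliminate → and ↔ using ¬ and ∨.
  (¬(∀n ¬D(n)) ∨ (∃k ∀i (D(k) ∧ ¬F(i)))) ∧ (¬¬(∀j D(j)) ∨ (∃p F(p)))
Drive negations inward (¬∀x A ≡ ∃x ¬A, ¬∃x A ≡ ∀x ¬A, De Morgan for ∧/∨):
  ((∃n D(n)) ∨ (∃k ∀i (D(k) ∧ ¬F(i)))) ∧ ((∀j D(j)) ∨ (∃p F(p)))
Extract every quantifier outward, since the variables are now distinct and don't occur free across branches:
  ∃n ∃k ∀i ∀j ∃p ((D(n) ∨ D(k) ∧ ¬F(i)) ∧ (D(j) ∨ F(p)))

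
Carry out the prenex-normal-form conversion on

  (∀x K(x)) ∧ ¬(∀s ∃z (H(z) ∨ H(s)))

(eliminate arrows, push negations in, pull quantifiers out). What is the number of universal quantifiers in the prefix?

2

Push ¬ through the quantifiers and connectives to reach negation normal form:
  (∀x K(x)) ∧ (∃s ∀z (¬H(z) ∧ ¬H(s)))
Extract every quantifier outward, since the variables are now distinct and don't occur free across branches:
  ∀x ∃s ∀z (K(x) ∧ ¬H(z) ∧ ¬H(s))
The prefix is ∀x ∃s ∀z: 2 universal, 1 existential.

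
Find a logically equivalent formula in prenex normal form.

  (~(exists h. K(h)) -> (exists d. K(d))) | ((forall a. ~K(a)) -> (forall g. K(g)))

exists h. exists d. exists a. forall g. (K(h) | K(d) | K(a) | K(g))

First replace A → B with ¬A ∨ B.
  ~~(exists h. K(h)) | (exists d. K(d)) | ~(forall a. ~K(a)) | (forall g. K(g))
Push ¬ through the quantifiers and connectives to reach negation normal form:
  (exists h. K(h)) | (exists d. K(d)) | (exists a. K(a)) | (forall g. K(g))
Extract every quantifier outward, since the variables are now distinct and don't occur free across branches:
  exists h. exists d. exists a. forall g. (K(h) | K(d) | K(a) | K(g))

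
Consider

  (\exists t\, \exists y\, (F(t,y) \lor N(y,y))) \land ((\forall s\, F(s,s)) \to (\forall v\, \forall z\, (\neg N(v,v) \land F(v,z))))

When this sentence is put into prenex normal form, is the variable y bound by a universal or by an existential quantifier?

existential

Eliminate → and ↔ using ¬ and ∨.
  (\exists t\, \exists y\, (F(t,y) \lor N(y,y))) \land (\neg (\forall s\, F(s,s)) \lor (\forall v\, \forall z\, (\neg N(v,v) \land F(v,z))))
Drive negations inward (¬∀x A ≡ ∃x ¬A, ¬∃x A ≡ ∀x ¬A, De Morgan for ∧/∨):
  (\exists t\, \exists y\, (F(t,y) \lor N(y,y))) \land ((\exists s\, \neg F(s,s)) \lor (\forall v\, \forall z\, (\neg N(v,v) \land F(v,z))))
All bound variables are already distinct, so no renaming is needed.
Extract every quantifier outward, since the variables are now distinct and don't occur free across branches:
  \exists t\, \exists y\, \exists s\, \forall v\, \forall z\, ((F(t,y) \lor N(y,y)) \land (\neg F(s,s) \lor \neg N(v,v) \land F(v,z)))
The quantifier \exists y sits under an even number of negations (counting the antecedent side of each →), so it remains existential.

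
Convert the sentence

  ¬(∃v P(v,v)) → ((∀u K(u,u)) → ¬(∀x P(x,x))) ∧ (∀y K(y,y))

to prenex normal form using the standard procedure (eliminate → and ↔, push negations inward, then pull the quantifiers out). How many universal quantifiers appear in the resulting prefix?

1

Eliminate → and ↔ using ¬ and ∨.
  ¬¬(∃v P(v,v)) ∨ (¬(∀u K(u,u)) ∨ ¬(∀x P(x,x))) ∧ (∀y K(y,y))
Push ¬ through the quantifiers and connectives to reach negation normal form:
  (∃v P(v,v)) ∨ ((∃u ¬K(u,u)) ∨ (∃x ¬P(x,x))) ∧ (∀y K(y,y))
Finally move all quantifiers to the prefix:
  ∃v ∃u ∃x ∀y (P(v,v) ∨ (¬K(u,u) ∨ ¬P(x,x)) ∧ K(y,y))
The prefix is ∃v ∃u ∃x ∀y: 1 universal, 3 existential.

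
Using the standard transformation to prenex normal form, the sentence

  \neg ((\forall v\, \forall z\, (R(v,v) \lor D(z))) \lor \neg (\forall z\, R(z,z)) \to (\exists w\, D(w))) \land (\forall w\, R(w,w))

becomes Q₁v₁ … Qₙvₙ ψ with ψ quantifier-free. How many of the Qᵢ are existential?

Eliminate → and ↔ using ¬ and ∨.
  \neg (\neg ((\forall v\, \forall z\, (R(v,v) \lor D(z))) \lor \neg (\forall z\, R(z,z))) \lor (\exists w\, D(w))) \land (\forall w\, R(w,w))
Push ¬ through the quantifiers and connectives to reach negation normal form:
  ((\forall v\, \forall z\, (R(v,v) \lor D(z))) \lor (\exists z\, \neg R(z,z))) \land (\forall w\, \neg D(w)) \land (\forall w\, R(w,w))
Give each quantifier a distinct variable: z↦c, w↦b.
  ((\forall v\, \forall z\, (R(v,v) \lor D(z))) \lor (\exists c\, \neg R(c,c))) \land (\forall w\, \neg D(w)) \land (\forall b\, R(b,b))
Finally move all quantifiers to the prefix:
  \forall v\, \forall z\, \exists c\, \forall w\, \forall b\, ((R(v,v) \lor D(z) \lor \neg R(c,c)) \land \neg D(w) \land R(b,b))
The prefix is \forall v \forall z \exists c \forall w \forall b: 4 universal, 1 existential.

1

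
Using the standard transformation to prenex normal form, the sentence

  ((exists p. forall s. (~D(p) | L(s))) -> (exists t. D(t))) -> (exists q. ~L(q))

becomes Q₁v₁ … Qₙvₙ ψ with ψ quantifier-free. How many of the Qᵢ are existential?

Rewrite implications/biconditionals: A → B as ¬A ∨ B.
  ~(~(exists p. forall s. (~D(p) | L(s))) | (exists t. D(t))) | (exists q. ~L(q))
Move each ¬ inward, flipping quantifiers it crosses:
  (exists p. forall s. (~D(p) | L(s))) & (forall t. ~D(t)) | (exists q. ~L(q))
All bound variables are already distinct, so no renaming is needed.
Extract every quantifier outward, since the variables are now distinct and don't occur free across branches:
  exists p. forall s. forall t. exists q. ((~D(p) | L(s)) & ~D(t) | ~L(q))
The prefix is exists p forall s forall t exists q: 2 universal, 2 existential.

2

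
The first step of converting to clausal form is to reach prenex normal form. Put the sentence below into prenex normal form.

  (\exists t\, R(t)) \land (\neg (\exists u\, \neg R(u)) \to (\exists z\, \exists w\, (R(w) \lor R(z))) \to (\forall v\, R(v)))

\exists t\, \exists u\, \forall z\, \forall w\, \forall v\, (R(t) \land (\neg R(u) \lor \neg R(w) \land \neg R(z) \lor R(v)))

First replace A → B with ¬A ∨ B.
  (\exists t\, R(t)) \land (\neg \neg (\exists u\, \neg R(u)) \lor \neg (\exists z\, \exists w\, (R(w) \lor R(z))) \lor (\forall v\, R(v)))
Move each ¬ inward, flipping quantifiers it crosses:
  (\exists t\, R(t)) \land ((\exists u\, \neg R(u)) \lor (\forall z\, \forall w\, (\neg R(w) \land \neg R(z))) \lor (\forall v\, R(v)))
All bound variables are already distinct, so no renaming is needed.
Finally move all quantifiers to the prefix:
  \exists t\, \exists u\, \forall z\, \forall w\, \forall v\, (R(t) \land (\neg R(u) \lor \neg R(w) \land \neg R(z) \lor R(v)))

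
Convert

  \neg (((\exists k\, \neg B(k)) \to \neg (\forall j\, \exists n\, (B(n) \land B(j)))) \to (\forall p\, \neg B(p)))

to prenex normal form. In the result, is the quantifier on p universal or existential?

existential

Eliminate → and ↔ using ¬ and ∨.
  \neg (\neg (\neg (\exists k\, \neg B(k)) \lor \neg (\forall j\, \exists n\, (B(n) \land B(j)))) \lor (\forall p\, \neg B(p)))
Push ¬ through the quantifiers and connectives to reach negation normal form:
  ((\forall k\, B(k)) \lor (\exists j\, \forall n\, (\neg B(n) \lor \neg B(j)))) \land (\exists p\, B(p))
Finally move all quantifiers to the prefix:
  \forall k\, \exists j\, \forall n\, \exists p\, ((B(k) \lor \neg B(n) \lor \neg B(j)) \land B(p))
The quantifier \forall p sits under an odd number of negations (counting the antecedent side of each →), so it flips to \exists p.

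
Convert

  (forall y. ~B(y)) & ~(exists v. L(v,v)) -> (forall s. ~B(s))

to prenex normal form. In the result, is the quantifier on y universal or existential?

existential

Rewrite implications/biconditionals: A → B as ¬A ∨ B.
  ~((forall y. ~B(y)) & ~(exists v. L(v,v))) | (forall s. ~B(s))
Drive negations inward (¬∀x A ≡ ∃x ¬A, ¬∃x A ≡ ∀x ¬A, De Morgan for ∧/∨):
  (exists y. B(y)) | (exists v. L(v,v)) | (forall s. ~B(s))
Finally move all quantifiers to the prefix:
  exists y. exists v. forall s. (B(y) | L(v,v) | ~B(s))
The quantifier forall y sits under an odd number of negations (counting the antecedent side of each →), so it flips to exists y.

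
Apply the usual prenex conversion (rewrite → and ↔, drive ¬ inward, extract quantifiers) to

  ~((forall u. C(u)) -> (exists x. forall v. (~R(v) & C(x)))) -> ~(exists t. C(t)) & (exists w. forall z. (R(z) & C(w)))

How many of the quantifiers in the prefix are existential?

Rewrite implications/biconditionals: A → B as ¬A ∨ B.
  ~~(~(forall u. C(u)) | (exists x. forall v. (~R(v) & C(x)))) | ~(exists t. C(t)) & (exists w. forall z. (R(z) & C(w)))
Drive negations inward (¬∀x A ≡ ∃x ¬A, ¬∃x A ≡ ∀x ¬A, De Morgan for ∧/∨):
  (exists u. ~C(u)) | (exists x. forall v. (~R(v) & C(x))) | (forall t. ~C(t)) & (exists w. forall z. (R(z) & C(w)))
Extract every quantifier outward, since the variables are now distinct and don't occur free across branches:
  exists u. exists x. forall v. forall t. exists w. forall z. (~C(u) | ~R(v) & C(x) | ~C(t) & R(z) & C(w))
The prefix is exists u exists x forall v forall t exists w forall z: 3 universal, 3 existential.

3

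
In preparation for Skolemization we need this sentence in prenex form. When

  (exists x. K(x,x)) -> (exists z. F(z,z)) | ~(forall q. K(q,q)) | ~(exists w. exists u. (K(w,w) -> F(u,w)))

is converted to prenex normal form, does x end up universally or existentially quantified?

Rewrite implications/biconditionals: A → B as ¬A ∨ B.
  ~(exists x. K(x,x)) | (exists z. F(z,z)) | ~(forall q. K(q,q)) | ~(exists w. exists u. (~K(w,w) | F(u,w)))
Drive negations inward (¬∀x A ≡ ∃x ¬A, ¬∃x A ≡ ∀x ¬A, De Morgan for ∧/∨):
  (forall x. ~K(x,x)) | (exists z. F(z,z)) | (exists q. ~K(q,q)) | (forall w. forall u. (K(w,w) & ~F(u,w)))
All bound variables are already distinct, so no renaming is needed.
Finally move all quantifiers to the prefix:
  forall x. exists z. exists q. forall w. forall u. (~K(x,x) | F(z,z) | ~K(q,q) | K(w,w) & ~F(u,w))
The quantifier exists x sits under an odd number of negations (counting the antecedent side of each →), so it flips to forall x.

universal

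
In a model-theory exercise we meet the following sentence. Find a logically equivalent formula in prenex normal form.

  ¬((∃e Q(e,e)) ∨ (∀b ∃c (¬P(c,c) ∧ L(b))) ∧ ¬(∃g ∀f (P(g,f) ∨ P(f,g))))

Drive negations inward (¬∀x A ≡ ∃x ¬A, ¬∃x A ≡ ∀x ¬A, De Morgan for ∧/∨):
  (∀e ¬Q(e,e)) ∧ ((∃b ∀c (P(c,c) ∨ ¬L(b))) ∨ (∃g ∀f (P(g,f) ∨ P(f,g))))
All bound variables are already distinct, so no renaming is needed.
Extract every quantifier outward, since the variables are now distinct and don't occur free across branches:
  ∀e ∃b ∀c ∃g ∀f (¬Q(e,e) ∧ (P(c,c) ∨ ¬L(b) ∨ P(g,f) ∨ P(f,g)))

∀e ∃b ∀c ∃g ∀f (¬Q(e,e) ∧ (P(c,c) ∨ ¬L(b) ∨ P(g,f) ∨ P(f,g)))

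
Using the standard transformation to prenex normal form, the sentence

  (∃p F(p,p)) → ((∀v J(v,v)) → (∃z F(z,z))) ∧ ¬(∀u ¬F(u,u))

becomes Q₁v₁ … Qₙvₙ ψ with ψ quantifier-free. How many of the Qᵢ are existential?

3

First replace A → B with ¬A ∨ B.
  ¬(∃p F(p,p)) ∨ (¬(∀v J(v,v)) ∨ (∃z F(z,z))) ∧ ¬(∀u ¬F(u,u))
Drive negations inward (¬∀x A ≡ ∃x ¬A, ¬∃x A ≡ ∀x ¬A, De Morgan for ∧/∨):
  (∀p ¬F(p,p)) ∨ ((∃v ¬J(v,v)) ∨ (∃z F(z,z))) ∧ (∃u F(u,u))
Extract every quantifier outward, since the variables are now distinct and don't occur free across branches:
  ∀p ∃v ∃z ∃u (¬F(p,p) ∨ (¬J(v,v) ∨ F(z,z)) ∧ F(u,u))
The prefix is ∀p ∃v ∃z ∃u: 1 universal, 3 existential.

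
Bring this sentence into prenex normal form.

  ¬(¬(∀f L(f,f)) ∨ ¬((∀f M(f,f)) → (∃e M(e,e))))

Rewrite implications/biconditionals: A → B as ¬A ∨ B.
  ¬(¬(∀f L(f,f)) ∨ ¬(¬(∀f M(f,f)) ∨ (∃e M(e,e))))
Drive negations inward (¬∀x A ≡ ∃x ¬A, ¬∃x A ≡ ∀x ¬A, De Morgan for ∧/∨):
  (∀f L(f,f)) ∧ ((∃f ¬M(f,f)) ∨ (∃e M(e,e)))
Give each quantifier a distinct variable: f↦r.
  (∀f L(f,f)) ∧ ((∃r ¬M(r,r)) ∨ (∃e M(e,e)))
Pull the quantifiers to the front (each side's bound variable is not free in the other side):
  ∀f ∃r ∃e (L(f,f) ∧ (¬M(r,r) ∨ M(e,e)))

∀f ∃r ∃e (L(f,f) ∧ (¬M(r,r) ∨ M(e,e)))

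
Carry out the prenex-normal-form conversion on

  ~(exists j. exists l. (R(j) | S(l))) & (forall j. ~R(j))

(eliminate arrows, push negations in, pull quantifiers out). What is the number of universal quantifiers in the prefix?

Push ¬ through the quantifiers and connectives to reach negation normal form:
  (forall j. forall l. (~R(j) & ~S(l))) & (forall j. ~R(j))
Rename bound variables to avoid capture: j↦z1.
  (forall j. forall l. (~R(j) & ~S(l))) & (forall z1. ~R(z1))
Extract every quantifier outward, since the variables are now distinct and don't occur free across branches:
  forall j. forall l. forall z1. (~R(j) & ~S(l) & ~R(z1))
The prefix is forall j forall l forall z1: 3 universal, 0 existential.

3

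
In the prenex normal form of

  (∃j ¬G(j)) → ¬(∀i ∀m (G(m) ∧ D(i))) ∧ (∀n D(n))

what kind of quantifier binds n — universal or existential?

universal

Rewrite implications/biconditionals: A → B as ¬A ∨ B.
  ¬(∃j ¬G(j)) ∨ ¬(∀i ∀m (G(m) ∧ D(i))) ∧ (∀n D(n))
Push ¬ through the quantifiers and connectives to reach negation normal form:
  (∀j G(j)) ∨ (∃i ∃m (¬G(m) ∨ ¬D(i))) ∧ (∀n D(n))
All bound variables are already distinct, so no renaming is needed.
Finally move all quantifiers to the prefix:
  ∀j ∃i ∃m ∀n (G(j) ∨ (¬G(m) ∨ ¬D(i)) ∧ D(n))
The quantifier ∀n sits under an even number of negations (counting the antecedent side of each →), so it remains universal.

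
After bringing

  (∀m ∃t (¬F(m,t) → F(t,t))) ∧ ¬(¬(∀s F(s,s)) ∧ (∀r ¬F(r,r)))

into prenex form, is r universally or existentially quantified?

existential

Rewrite implications/biconditionals: A → B as ¬A ∨ B.
  (∀m ∃t (¬¬F(m,t) ∨ F(t,t))) ∧ ¬(¬(∀s F(s,s)) ∧ (∀r ¬F(r,r)))
Drive negations inward (¬∀x A ≡ ∃x ¬A, ¬∃x A ≡ ∀x ¬A, De Morgan for ∧/∨):
  (∀m ∃t (F(m,t) ∨ F(t,t))) ∧ ((∀s F(s,s)) ∨ (∃r F(r,r)))
Extract every quantifier outward, since the variables are now distinct and don't occur free across branches:
  ∀m ∃t ∀s ∃r ((F(m,t) ∨ F(t,t)) ∧ (F(s,s) ∨ F(r,r)))
The quantifier ∀r sits under an odd number of negations (counting the antecedent side of each →), so it flips to ∃r.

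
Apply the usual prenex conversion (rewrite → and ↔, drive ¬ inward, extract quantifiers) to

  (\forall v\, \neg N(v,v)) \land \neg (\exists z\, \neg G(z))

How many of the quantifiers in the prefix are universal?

Drive negations inward (¬∀x A ≡ ∃x ¬A, ¬∃x A ≡ ∀x ¬A, De Morgan for ∧/∨):
  (\forall v\, \neg N(v,v)) \land (\forall z\, G(z))
All bound variables are already distinct, so no renaming is needed.
Pull the quantifiers to the front (each side's bound variable is not free in the other side):
  \forall v\, \forall z\, (\neg N(v,v) \land G(z))
The prefix is \forall v \forall z: 2 universal, 0 existential.

2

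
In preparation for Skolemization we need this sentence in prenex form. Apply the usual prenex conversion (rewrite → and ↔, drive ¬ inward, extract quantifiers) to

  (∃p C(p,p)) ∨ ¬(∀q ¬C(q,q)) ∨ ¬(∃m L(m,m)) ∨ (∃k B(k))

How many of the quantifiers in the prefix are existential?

Move each ¬ inward, flipping quantifiers it crosses:
  (∃p C(p,p)) ∨ (∃q C(q,q)) ∨ (∀m ¬L(m,m)) ∨ (∃k B(k))
All bound variables are already distinct, so no renaming is needed.
Extract every quantifier outward, since the variables are now distinct and don't occur free across branches:
  ∃p ∃q ∀m ∃k (C(p,p) ∨ C(q,q) ∨ ¬L(m,m) ∨ B(k))
The prefix is ∃p ∃q ∀m ∃k: 1 universal, 3 existential.

3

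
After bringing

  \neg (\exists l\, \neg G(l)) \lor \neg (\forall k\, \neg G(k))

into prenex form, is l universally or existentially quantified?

Move each ¬ inward, flipping quantifiers it crosses:
  (\forall l\, G(l)) \lor (\exists k\, G(k))
All bound variables are already distinct, so no renaming is needed.
Pull the quantifiers to the front (each side's bound variable is not free in the other side):
  \forall l\, \exists k\, (G(l) \lor G(k))
The quantifier \exists l sits under an odd number of negations, so it flips to \forall l.

universal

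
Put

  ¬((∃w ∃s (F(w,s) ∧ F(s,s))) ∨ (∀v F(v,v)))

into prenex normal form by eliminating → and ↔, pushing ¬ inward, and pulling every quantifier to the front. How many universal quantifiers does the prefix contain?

Drive negations inward (¬∀x A ≡ ∃x ¬A, ¬∃x A ≡ ∀x ¬A, De Morgan for ∧/∨):
  (∀w ∀s (¬F(w,s) ∨ ¬F(s,s))) ∧ (∃v ¬F(v,v))
Extract every quantifier outward, since the variables are now distinct and don't occur free across branches:
  ∀w ∀s ∃v ((¬F(w,s) ∨ ¬F(s,s)) ∧ ¬F(v,v))
The prefix is ∀w ∀s ∃v: 2 universal, 1 existential.

2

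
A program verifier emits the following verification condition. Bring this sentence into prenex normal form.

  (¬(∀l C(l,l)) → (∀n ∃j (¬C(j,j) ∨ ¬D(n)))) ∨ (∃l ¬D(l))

∀l ∀n ∃j ∃a (C(l,l) ∨ ¬C(j,j) ∨ ¬D(n) ∨ ¬D(a))

Eliminate → and ↔ using ¬ and ∨.
  ¬¬(∀l C(l,l)) ∨ (∀n ∃j (¬C(j,j) ∨ ¬D(n))) ∨ (∃l ¬D(l))
Move each ¬ inward, flipping quantifiers it crosses:
  (∀l C(l,l)) ∨ (∀n ∃j (¬C(j,j) ∨ ¬D(n))) ∨ (∃l ¬D(l))
Rename bound variables to avoid capture: l↦a.
  (∀l C(l,l)) ∨ (∀n ∃j (¬C(j,j) ∨ ¬D(n))) ∨ (∃a ¬D(a))
Finally move all quantifiers to the prefix:
  ∀l ∀n ∃j ∃a (C(l,l) ∨ ¬C(j,j) ∨ ¬D(n) ∨ ¬D(a))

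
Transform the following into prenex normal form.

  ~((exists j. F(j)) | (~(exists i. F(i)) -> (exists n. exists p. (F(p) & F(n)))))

forall j. forall i. forall n. forall p. (~F(j) & ~F(i) & (~F(p) | ~F(n)))

First replace A → B with ¬A ∨ B.
  ~((exists j. F(j)) | ~~(exists i. F(i)) | (exists n. exists p. (F(p) & F(n))))
Push ¬ through the quantifiers and connectives to reach negation normal form:
  (forall j. ~F(j)) & (forall i. ~F(i)) & (forall n. forall p. (~F(p) | ~F(n)))
All bound variables are already distinct, so no renaming is needed.
Extract every quantifier outward, since the variables are now distinct and don't occur free across branches:
  forall j. forall i. forall n. forall p. (~F(j) & ~F(i) & (~F(p) | ~F(n)))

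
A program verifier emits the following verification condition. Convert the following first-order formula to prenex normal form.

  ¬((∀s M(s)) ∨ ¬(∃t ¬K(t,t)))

∃s ∃t (¬M(s) ∧ ¬K(t,t))

Move each ¬ inward, flipping quantifiers it crosses:
  (∃s ¬M(s)) ∧ (∃t ¬K(t,t))
All bound variables are already distinct, so no renaming is needed.
Extract every quantifier outward, since the variables are now distinct and don't occur free across branches:
  ∃s ∃t (¬M(s) ∧ ¬K(t,t))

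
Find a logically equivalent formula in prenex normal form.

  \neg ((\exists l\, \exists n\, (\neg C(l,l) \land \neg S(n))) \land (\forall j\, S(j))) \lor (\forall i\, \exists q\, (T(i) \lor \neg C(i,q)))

Drive negations inward (¬∀x A ≡ ∃x ¬A, ¬∃x A ≡ ∀x ¬A, De Morgan for ∧/∨):
  (\forall l\, \forall n\, (C(l,l) \lor S(n))) \lor (\exists j\, \neg S(j)) \lor (\forall i\, \exists q\, (T(i) \lor \neg C(i,q)))
All bound variables are already distinct, so no renaming is needed.
Finally move all quantifiers to the prefix:
  \forall l\, \forall n\, \exists j\, \forall i\, \exists q\, (C(l,l) \lor S(n) \lor \neg S(j) \lor T(i) \lor \neg C(i,q))

\forall l\, \forall n\, \exists j\, \forall i\, \exists q\, (C(l,l) \lor S(n) \lor \neg S(j) \lor T(i) \lor \neg C(i,q))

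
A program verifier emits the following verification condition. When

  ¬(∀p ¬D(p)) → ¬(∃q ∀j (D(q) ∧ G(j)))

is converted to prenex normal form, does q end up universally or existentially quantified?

universal

Eliminate → and ↔ using ¬ and ∨.
  ¬¬(∀p ¬D(p)) ∨ ¬(∃q ∀j (D(q) ∧ G(j)))
Move each ¬ inward, flipping quantifiers it crosses:
  (∀p ¬D(p)) ∨ (∀q ∃j (¬D(q) ∨ ¬G(j)))
All bound variables are already distinct, so no renaming is needed.
Extract every quantifier outward, since the variables are now distinct and don't occur free across branches:
  ∀p ∀q ∃j (¬D(p) ∨ ¬D(q) ∨ ¬G(j))
The quantifier ∃q sits under an odd number of negations (counting the antecedent side of each →), so it flips to ∀q.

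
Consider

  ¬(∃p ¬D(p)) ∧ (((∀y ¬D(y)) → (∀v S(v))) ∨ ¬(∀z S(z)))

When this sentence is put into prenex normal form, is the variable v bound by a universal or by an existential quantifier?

First replace A → B with ¬A ∨ B.
  ¬(∃p ¬D(p)) ∧ (¬(∀y ¬D(y)) ∨ (∀v S(v)) ∨ ¬(∀z S(z)))
Push ¬ through the quantifiers and connectives to reach negation normal form:
  (∀p D(p)) ∧ ((∃y D(y)) ∨ (∀v S(v)) ∨ (∃z ¬S(z)))
Finally move all quantifiers to the prefix:
  ∀p ∃y ∀v ∃z (D(p) ∧ (D(y) ∨ S(v) ∨ ¬S(z)))
The quantifier ∀v sits under an even number of negations (counting the antecedent side of each →), so it remains universal.

universal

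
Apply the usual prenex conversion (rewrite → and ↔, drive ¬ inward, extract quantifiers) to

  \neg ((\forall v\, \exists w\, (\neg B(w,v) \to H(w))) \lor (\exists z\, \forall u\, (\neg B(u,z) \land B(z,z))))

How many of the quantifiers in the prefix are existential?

2

Rewrite implications/biconditionals: A → B as ¬A ∨ B.
  \neg ((\forall v\, \exists w\, (\neg \neg B(w,v) \lor H(w))) \lor (\exists z\, \forall u\, (\neg B(u,z) \land B(z,z))))
Drive negations inward (¬∀x A ≡ ∃x ¬A, ¬∃x A ≡ ∀x ¬A, De Morgan for ∧/∨):
  (\exists v\, \forall w\, (\neg B(w,v) \land \neg H(w))) \land (\forall z\, \exists u\, (B(u,z) \lor \neg B(z,z)))
All bound variables are already distinct, so no renaming is needed.
Finally move all quantifiers to the prefix:
  \exists v\, \forall w\, \forall z\, \exists u\, (\neg B(w,v) \land \neg H(w) \land (B(u,z) \lor \neg B(z,z)))
The prefix is \exists v \forall w \forall z \exists u: 2 universal, 2 existential.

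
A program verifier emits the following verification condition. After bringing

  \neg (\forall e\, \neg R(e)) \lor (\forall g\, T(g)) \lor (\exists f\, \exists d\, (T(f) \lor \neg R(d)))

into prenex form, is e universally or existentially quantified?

Move each ¬ inward, flipping quantifiers it crosses:
  (\exists e\, R(e)) \lor (\forall g\, T(g)) \lor (\exists f\, \exists d\, (T(f) \lor \neg R(d)))
All bound variables are already distinct, so no renaming is needed.
Finally move all quantifiers to the prefix:
  \exists e\, \forall g\, \exists f\, \exists d\, (R(e) \lor T(g) \lor T(f) \lor \neg R(d))
The quantifier \forall e sits under an odd number of negations, so it flips to \exists e.

existential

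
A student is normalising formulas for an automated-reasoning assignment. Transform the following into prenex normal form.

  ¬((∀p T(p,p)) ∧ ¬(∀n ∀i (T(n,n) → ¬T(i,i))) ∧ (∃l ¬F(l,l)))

Eliminate → and ↔ using ¬ and ∨.
  ¬((∀p T(p,p)) ∧ ¬(∀n ∀i (¬T(n,n) ∨ ¬T(i,i))) ∧ (∃l ¬F(l,l)))
Push ¬ through the quantifiers and connectives to reach negation normal form:
  (∃p ¬T(p,p)) ∨ (∀n ∀i (¬T(n,n) ∨ ¬T(i,i))) ∨ (∀l F(l,l))
All bound variables are already distinct, so no renaming is needed.
Extract every quantifier outward, since the variables are now distinct and don't occur free across branches:
  ∃p ∀n ∀i ∀l (¬T(p,p) ∨ ¬T(n,n) ∨ ¬T(i,i) ∨ F(l,l))

∃p ∀n ∀i ∀l (¬T(p,p) ∨ ¬T(n,n) ∨ ¬T(i,i) ∨ F(l,l))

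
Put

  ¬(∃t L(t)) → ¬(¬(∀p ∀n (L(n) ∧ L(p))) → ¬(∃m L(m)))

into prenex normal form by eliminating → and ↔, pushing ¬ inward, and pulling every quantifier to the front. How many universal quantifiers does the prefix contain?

Eliminate → and ↔ using ¬ and ∨.
  ¬¬(∃t L(t)) ∨ ¬(¬¬(∀p ∀n (L(n) ∧ L(p))) ∨ ¬(∃m L(m)))
Push ¬ through the quantifiers and connectives to reach negation normal form:
  (∃t L(t)) ∨ (∃p ∃n (¬L(n) ∨ ¬L(p))) ∧ (∃m L(m))
Finally move all quantifiers to the prefix:
  ∃t ∃p ∃n ∃m (L(t) ∨ (¬L(n) ∨ ¬L(p)) ∧ L(m))
The prefix is ∃t ∃p ∃n ∃m: 0 universal, 4 existential.

0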